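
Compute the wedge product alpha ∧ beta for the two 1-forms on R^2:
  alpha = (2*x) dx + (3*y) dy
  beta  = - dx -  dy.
alpha ∧ beta = (-2*x + 3*y) dx ∧ dy

Distribute the wedge, using dx_i ∧ dx_j = -dx_j ∧ dx_i and dx_i ∧ dx_i = 0. For each pair (i, j) with i < j, the coefficient of dx_i ∧ dx_j in alpha ∧ beta is (alpha_i * beta_j - alpha_j * beta_i). Collecting: alpha ∧ beta = (-2*x + 3*y) dx ∧ dy.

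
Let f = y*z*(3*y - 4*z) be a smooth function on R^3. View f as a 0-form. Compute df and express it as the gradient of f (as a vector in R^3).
df = (0) dx + (2*z*(3*y - 2*z)) dy + (y*(3*y - 8*z)) dz; grad f = (0, 2*z*(3*y - 2*z), y*(3*y - 8*z))

For a 0-form f, d f = (∂f/∂x) dx + (∂f/∂y) dy + (∂f/∂z) dz. The components of the vector representation are exactly the entries of grad f in Cartesian coordinates:
  ∂f/∂x = 0
  ∂f/∂y = 2*z*(3*y - 2*z)
  ∂f/∂z = y*(3*y - 8*z).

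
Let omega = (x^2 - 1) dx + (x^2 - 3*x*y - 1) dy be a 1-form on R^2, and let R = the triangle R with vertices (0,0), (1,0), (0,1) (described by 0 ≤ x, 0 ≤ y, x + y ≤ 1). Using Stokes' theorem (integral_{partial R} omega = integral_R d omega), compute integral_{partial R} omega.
integral_(partial R) omega = -1/6

Stokes: integral_partial_R omega = integral_R d omega with d omega = (∂Q/∂x - ∂P/∂y) dx ∧ dy.
  ∂Q/∂x = 2*x - 3*y
  ∂P/∂y = 0
  integrand = ∂Q/∂x - ∂P/∂y = 2*x - 3*y.
Integrating over R: integral_0^1 integral_0^{1-x} (2*x - 3*y) dy dx = -1/6.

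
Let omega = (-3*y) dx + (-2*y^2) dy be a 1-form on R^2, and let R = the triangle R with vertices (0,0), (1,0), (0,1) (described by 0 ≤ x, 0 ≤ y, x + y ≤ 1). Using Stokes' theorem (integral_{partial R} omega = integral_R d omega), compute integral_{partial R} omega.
integral_(partial R) omega = 3/2

Stokes: integral_partial_R omega = integral_R d omega with d omega = (∂Q/∂x - ∂P/∂y) dx ∧ dy.
  ∂Q/∂x = 0
  ∂P/∂y = -3
  integrand = ∂Q/∂x - ∂P/∂y = 3.
Integrating over R: integral_0^1 integral_0^{1-x} (3) dy dx = 3/2.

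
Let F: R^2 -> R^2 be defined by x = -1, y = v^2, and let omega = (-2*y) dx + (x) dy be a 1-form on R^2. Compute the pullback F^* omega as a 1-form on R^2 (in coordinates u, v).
F^* omega = (-2*v) dv

Using F^*(f dg) = (f ∘ F) d(g ∘ F), substitute each coordinate x_i by F_i(u, v) in f_i, and replace dx_i by d F_i = (∂F_i/∂u) du + (∂F_i/∂v) dv.
  For the x component: f_1(F) = -2*v^2; d F_1 = (0) du + (0) dv
  For the y component: f_2(F) = -1; d F_2 = (0) du + (2*v) dv
Combining and collecting du, dv coefficients:
  coeff of du: 0
  coeff of dv: -2*v
F^* omega = (-2*v) dv.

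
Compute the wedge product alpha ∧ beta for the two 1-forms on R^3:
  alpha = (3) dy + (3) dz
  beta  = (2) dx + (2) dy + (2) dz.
alpha ∧ beta = (-6) dx ∧ dy + (-6) dx ∧ dz

Distribute the wedge, using dx_i ∧ dx_j = -dx_j ∧ dx_i and dx_i ∧ dx_i = 0. For each pair (i, j) with i < j, the coefficient of dx_i ∧ dx_j in alpha ∧ beta is (alpha_i * beta_j - alpha_j * beta_i). Collecting: alpha ∧ beta = (-6) dx ∧ dy + (-6) dx ∧ dz.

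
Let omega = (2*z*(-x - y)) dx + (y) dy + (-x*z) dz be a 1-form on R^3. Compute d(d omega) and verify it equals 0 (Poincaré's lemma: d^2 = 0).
d(d omega) = 0

Step 1: d omega = sum_{i<j} (∂f_j/∂x_i - ∂f_i/∂x_j) dx_i ∧ dx_j:
  coeff of dx ∧ dy: 2*z
  coeff of dx ∧ dz: 2*x + 2*y - z
  coeff of dy ∧ dz: 0
Step 2: Apply d again to each 2-form coefficient. The only possible 3-form in R^3 is dx ∧ dy ∧ dz, with coefficient
  ∂(coeff of dy∧dz)/∂x - ∂(coeff of dx∧dz)/∂y + ∂(coeff of dx∧dy)/∂z
  = ∂/∂x (0) - ∂/∂y (2*x + 2*y - z) + ∂/∂z (2*z).
Each of these terms simplifies to sums of mixed partials that cancel in pairs. The result is 0 (by equality of mixed partials for smooth functions — Schwarz / Clairaut).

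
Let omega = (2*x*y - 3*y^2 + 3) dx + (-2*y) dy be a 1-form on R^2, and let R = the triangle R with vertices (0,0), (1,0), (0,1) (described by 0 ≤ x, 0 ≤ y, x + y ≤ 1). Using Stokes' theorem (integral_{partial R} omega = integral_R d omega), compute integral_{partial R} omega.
integral_(partial R) omega = 2/3

Stokes: integral_partial_R omega = integral_R d omega with d omega = (∂Q/∂x - ∂P/∂y) dx ∧ dy.
  ∂Q/∂x = 0
  ∂P/∂y = 2*x - 6*y
  integrand = ∂Q/∂x - ∂P/∂y = -2*x + 6*y.
Integrating over R: integral_0^1 integral_0^{1-x} (-2*x + 6*y) dy dx = 2/3.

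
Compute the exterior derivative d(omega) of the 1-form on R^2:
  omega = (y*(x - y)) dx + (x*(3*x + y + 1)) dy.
d(omega) = (5*x + 3*y + 1) dx ∧ dy

For a 1-form omega = sum_i f_i dx_i, the exterior derivative is
  d(omega) = sum_{i < j} (∂f_j/∂x_i - ∂f_i/∂x_j) dx_i ∧ dx_j.
  coefficient of dx ∧ dy: ∂f_2/∂x - ∂f_1/∂y = ∂(x*(3*x + y + 1))/∂x - ∂(y*(x - y))/∂y = 5*x + 3*y + 1
Assembling: d(omega) = (5*x + 3*y + 1) dx ∧ dy.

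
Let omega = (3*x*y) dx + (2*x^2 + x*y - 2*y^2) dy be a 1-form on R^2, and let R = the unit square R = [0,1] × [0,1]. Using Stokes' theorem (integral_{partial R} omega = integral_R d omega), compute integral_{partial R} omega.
integral_(partial R) omega = 1

Stokes: integral_partial_R omega = integral_R d omega with d omega = (∂Q/∂x - ∂P/∂y) dx ∧ dy.
  ∂Q/∂x = 4*x + y
  ∂P/∂y = 3*x
  integrand = ∂Q/∂x - ∂P/∂y = x + y.
Integrating over R: integral_0^1 integral_0^1 (x + y) dx dy = 1.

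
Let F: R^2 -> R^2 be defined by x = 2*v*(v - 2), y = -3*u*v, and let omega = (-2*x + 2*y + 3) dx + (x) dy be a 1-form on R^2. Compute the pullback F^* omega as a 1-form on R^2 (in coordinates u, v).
F^* omega = (6*v^2*(2 - v)) du + (-30*u*v^2 + 36*u*v - 16*v^3 + 48*v^2 - 20*v - 12) dv

Using F^*(f dg) = (f ∘ F) d(g ∘ F), substitute each coordinate x_i by F_i(u, v) in f_i, and replace dx_i by d F_i = (∂F_i/∂u) du + (∂F_i/∂v) dv.
  For the x component: f_1(F) = -6*u*v - 4*v^2 + 8*v + 3; d F_1 = (0) du + (4*v - 4) dv
  For the y component: f_2(F) = 2*v*(v - 2); d F_2 = (-3*v) du + (-3*u) dv
Combining and collecting du, dv coefficients:
  coeff of du: 6*v^2*(2 - v)
  coeff of dv: -30*u*v^2 + 36*u*v - 16*v^3 + 48*v^2 - 20*v - 12
F^* omega = (6*v^2*(2 - v)) du + (-30*u*v^2 + 36*u*v - 16*v^3 + 48*v^2 - 20*v - 12) dv.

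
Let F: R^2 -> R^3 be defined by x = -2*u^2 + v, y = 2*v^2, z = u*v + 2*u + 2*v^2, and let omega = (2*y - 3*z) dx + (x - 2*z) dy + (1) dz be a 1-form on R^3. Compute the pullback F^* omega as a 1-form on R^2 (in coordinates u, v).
F^* omega = (12*u^2*v + 24*u^2 + 8*u*v^2 + v + 2) du + (-8*u^2*v - 8*u*v^2 - 19*u*v - 5*u - 16*v^3 + 2*v^2 + 4*v) dv

Using F^*(f dg) = (f ∘ F) d(g ∘ F), substitute each coordinate x_i by F_i(u, v) in f_i, and replace dx_i by d F_i = (∂F_i/∂u) du + (∂F_i/∂v) dv.
  For the x component: f_1(F) = -3*u*v - 6*u - 2*v^2; d F_1 = (-4*u) du + (1) dv
  For the y component: f_2(F) = -2*u^2 - 2*u*v - 4*u - 4*v^2 + v; d F_2 = (0) du + (4*v) dv
  For the z component: f_3(F) = 1; d F_3 = (v + 2) du + (u + 4*v) dv
Combining and collecting du, dv coefficients:
  coeff of du: 12*u^2*v + 24*u^2 + 8*u*v^2 + v + 2
  coeff of dv: -8*u^2*v - 8*u*v^2 - 19*u*v - 5*u - 16*v^3 + 2*v^2 + 4*v
F^* omega = (12*u^2*v + 24*u^2 + 8*u*v^2 + v + 2) du + (-8*u^2*v - 8*u*v^2 - 19*u*v - 5*u - 16*v^3 + 2*v^2 + 4*v) dv.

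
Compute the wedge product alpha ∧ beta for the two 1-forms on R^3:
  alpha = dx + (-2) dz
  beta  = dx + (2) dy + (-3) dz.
alpha ∧ beta = (2) dx ∧ dy + (-1) dx ∧ dz + (4) dy ∧ dz

Distribute the wedge, using dx_i ∧ dx_j = -dx_j ∧ dx_i and dx_i ∧ dx_i = 0. For each pair (i, j) with i < j, the coefficient of dx_i ∧ dx_j in alpha ∧ beta is (alpha_i * beta_j - alpha_j * beta_i). Collecting: alpha ∧ beta = (2) dx ∧ dy + (-1) dx ∧ dz + (4) dy ∧ dz.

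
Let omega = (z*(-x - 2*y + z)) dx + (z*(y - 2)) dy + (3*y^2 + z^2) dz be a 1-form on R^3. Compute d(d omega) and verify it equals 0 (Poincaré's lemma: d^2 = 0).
d(d omega) = 0

Step 1: d omega = sum_{i<j} (∂f_j/∂x_i - ∂f_i/∂x_j) dx_i ∧ dx_j:
  coeff of dx ∧ dy: 2*z
  coeff of dx ∧ dz: x + 2*y - 2*z
  coeff of dy ∧ dz: 5*y + 2
Step 2: Apply d again to each 2-form coefficient. The only possible 3-form in R^3 is dx ∧ dy ∧ dz, with coefficient
  ∂(coeff of dy∧dz)/∂x - ∂(coeff of dx∧dz)/∂y + ∂(coeff of dx∧dy)/∂z
  = ∂/∂x (5*y + 2) - ∂/∂y (x + 2*y - 2*z) + ∂/∂z (2*z).
Each of these terms simplifies to sums of mixed partials that cancel in pairs. The result is 0 (by equality of mixed partials for smooth functions — Schwarz / Clairaut).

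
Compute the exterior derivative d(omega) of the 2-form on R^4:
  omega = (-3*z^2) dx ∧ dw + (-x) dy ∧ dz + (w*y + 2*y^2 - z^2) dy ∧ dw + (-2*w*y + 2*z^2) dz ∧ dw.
d(omega) = (6*z) dx ∧ dz ∧ dw + (-1) dx ∧ dy ∧ dz + (-2*w + 2*z) dy ∧ dz ∧ dw

For a 2-form omega = sum_{i<j} g_{ij} dx_i ∧ dx_j, the exterior derivative is
  d(omega) = sum_{i<j} d(g_{ij}) ∧ dx_i ∧ dx_j = sum_{i<j, k} (∂g_{ij}/∂x_k) dx_k ∧ dx_i ∧ dx_j.
Expand each term, using dx_k ∧ dx_i ∧ dx_j = sgn(permutation) dx_{(a)} ∧ dx_{(b)} ∧ dx_{(c)} with (a < b < c) sorted:
  d(-3*z^2) includes (∂/∂z)(-3*z^2) dz = (-6*z) dz, which multiplied by dx ∧ dw gives (6*z) dx ∧ dz ∧ dw
  d(-x) includes (∂/∂x)(-x) dx = (-1) dx, which multiplied by dy ∧ dz gives (-1) dx ∧ dy ∧ dz
  d(w*y + 2*y^2 - z^2) includes (∂/∂z)(w*y + 2*y^2 - z^2) dz = (-2*z) dz, which multiplied by dy ∧ dw gives (2*z) dy ∧ dz ∧ dw
  d(-2*w*y + 2*z^2) includes (∂/∂y)(-2*w*y + 2*z^2) dy = (-2*w) dy, which multiplied by dz ∧ dw gives (-2*w) dy ∧ dz ∧ dw
Collecting like 3-forms: d(omega) = (6*z) dx ∧ dz ∧ dw + (-1) dx ∧ dy ∧ dz + (-2*w + 2*z) dy ∧ dz ∧ dw.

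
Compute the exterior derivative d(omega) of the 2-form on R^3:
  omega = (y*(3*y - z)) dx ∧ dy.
d(omega) = (-y) dx ∧ dy ∧ dz

For a 2-form omega = sum_{i<j} g_{ij} dx_i ∧ dx_j, the exterior derivative is
  d(omega) = sum_{i<j} d(g_{ij}) ∧ dx_i ∧ dx_j = sum_{i<j, k} (∂g_{ij}/∂x_k) dx_k ∧ dx_i ∧ dx_j.
Expand each term, using dx_k ∧ dx_i ∧ dx_j = sgn(permutation) dx_{(a)} ∧ dx_{(b)} ∧ dx_{(c)} with (a < b < c) sorted:
  d(y*(3*y - z)) includes (∂/∂z)(y*(3*y - z)) dz = (-y) dz, which multiplied by dx ∧ dy gives (-y) dx ∧ dy ∧ dz
Collecting like 3-forms: d(omega) = (-y) dx ∧ dy ∧ dz.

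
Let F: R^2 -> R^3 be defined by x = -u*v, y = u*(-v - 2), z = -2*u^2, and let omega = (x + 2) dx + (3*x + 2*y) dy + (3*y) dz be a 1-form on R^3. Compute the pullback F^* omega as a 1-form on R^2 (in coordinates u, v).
F^* omega = (12*u^2*v + 24*u^2 + 6*u*v^2 + 14*u*v + 8*u - 2*v) du + (2*u*(3*u*v + 2*u - 1)) dv

Using F^*(f dg) = (f ∘ F) d(g ∘ F), substitute each coordinate x_i by F_i(u, v) in f_i, and replace dx_i by d F_i = (∂F_i/∂u) du + (∂F_i/∂v) dv.
  For the x component: f_1(F) = -u*v + 2; d F_1 = (-v) du + (-u) dv
  For the y component: f_2(F) = u*(-5*v - 4); d F_2 = (-v - 2) du + (-u) dv
  For the z component: f_3(F) = 3*u*(-v - 2); d F_3 = (-4*u) du + (0) dv
Combining and collecting du, dv coefficients:
  coeff of du: 12*u^2*v + 24*u^2 + 6*u*v^2 + 14*u*v + 8*u - 2*v
  coeff of dv: 2*u*(3*u*v + 2*u - 1)
F^* omega = (12*u^2*v + 24*u^2 + 6*u*v^2 + 14*u*v + 8*u - 2*v) du + (2*u*(3*u*v + 2*u - 1)) dv.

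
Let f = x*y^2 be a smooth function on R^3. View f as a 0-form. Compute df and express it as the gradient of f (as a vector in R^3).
df = (y^2) dx + (2*x*y) dy + (0) dz; grad f = (y^2, 2*x*y, 0)

For a 0-form f, d f = (∂f/∂x) dx + (∂f/∂y) dy + (∂f/∂z) dz. The components of the vector representation are exactly the entries of grad f in Cartesian coordinates:
  ∂f/∂x = y^2
  ∂f/∂y = 2*x*y
  ∂f/∂z = 0.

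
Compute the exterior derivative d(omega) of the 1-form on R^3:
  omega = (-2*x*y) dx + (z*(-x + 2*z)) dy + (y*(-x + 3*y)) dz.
d(omega) = (2*x - z) dx ∧ dy + (-y) dx ∧ dz + (6*y - 4*z) dy ∧ dz

For a 1-form omega = sum_i f_i dx_i, the exterior derivative is
  d(omega) = sum_{i < j} (∂f_j/∂x_i - ∂f_i/∂x_j) dx_i ∧ dx_j.
  coefficient of dx ∧ dy: ∂f_2/∂x - ∂f_1/∂y = ∂(z*(-x + 2*z))/∂x - ∂(-2*x*y)/∂y = 2*x - z
  coefficient of dx ∧ dz: ∂f_3/∂x - ∂f_1/∂z = ∂(y*(-x + 3*y))/∂x - ∂(-2*x*y)/∂z = -y
  coefficient of dy ∧ dz: ∂f_3/∂y - ∂f_2/∂z = ∂(y*(-x + 3*y))/∂y - ∂(z*(-x + 2*z))/∂z = 6*y - 4*z
Assembling: d(omega) = (2*x - z) dx ∧ dy + (-y) dx ∧ dz + (6*y - 4*z) dy ∧ dz.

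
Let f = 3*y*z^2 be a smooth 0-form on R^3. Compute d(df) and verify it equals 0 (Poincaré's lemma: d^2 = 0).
d(df) = 0

Step 1: df = sum_i (∂f/∂x_i) dx_i = (0) dx + (3*z^2) dy + (6*y*z) dz.
Step 2: Apply d again. Using the 1-form formula, the coefficient of dx ∧ dy in d(df) is ∂^2 f/∂x ∂y - ∂^2 f/∂y ∂x = (0) - (0) = 0 (equality of mixed partials for smooth f).
Similarly for dx ∧ dz and dy ∧ dz — all coefficients vanish. So d(df) = 0.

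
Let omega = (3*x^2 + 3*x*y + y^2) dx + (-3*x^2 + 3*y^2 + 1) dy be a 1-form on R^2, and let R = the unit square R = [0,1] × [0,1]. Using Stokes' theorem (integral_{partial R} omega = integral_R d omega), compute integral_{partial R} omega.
integral_(partial R) omega = -11/2

Stokes: integral_partial_R omega = integral_R d omega with d omega = (∂Q/∂x - ∂P/∂y) dx ∧ dy.
  ∂Q/∂x = -6*x
  ∂P/∂y = 3*x + 2*y
  integrand = ∂Q/∂x - ∂P/∂y = -9*x - 2*y.
Integrating over R: integral_0^1 integral_0^1 (-9*x - 2*y) dx dy = -11/2.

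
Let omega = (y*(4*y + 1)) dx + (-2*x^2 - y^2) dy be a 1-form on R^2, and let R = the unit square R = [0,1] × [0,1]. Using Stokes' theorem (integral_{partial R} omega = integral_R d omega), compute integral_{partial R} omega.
integral_(partial R) omega = -7

Stokes: integral_partial_R omega = integral_R d omega with d omega = (∂Q/∂x - ∂P/∂y) dx ∧ dy.
  ∂Q/∂x = -4*x
  ∂P/∂y = 8*y + 1
  integrand = ∂Q/∂x - ∂P/∂y = -4*x - 8*y - 1.
Integrating over R: integral_0^1 integral_0^1 (-4*x - 8*y - 1) dx dy = -7.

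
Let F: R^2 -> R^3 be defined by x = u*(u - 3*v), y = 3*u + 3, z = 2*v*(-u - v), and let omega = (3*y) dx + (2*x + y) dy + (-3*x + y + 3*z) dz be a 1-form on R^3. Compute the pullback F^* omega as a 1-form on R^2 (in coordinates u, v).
F^* omega = (6*u^2*v + 24*u^2 - 6*u*v^2 - 51*u*v + 27*u + 12*v^3 - 33*v + 9) du + (6*u^3 + 6*u^2*v - 33*u^2 - 12*u*v - 33*u + 24*v^3 - 12*v) dv

Using F^*(f dg) = (f ∘ F) d(g ∘ F), substitute each coordinate x_i by F_i(u, v) in f_i, and replace dx_i by d F_i = (∂F_i/∂u) du + (∂F_i/∂v) dv.
  For the x component: f_1(F) = 9*u + 9; d F_1 = (2*u - 3*v) du + (-3*u) dv
  For the y component: f_2(F) = 2*u^2 - 6*u*v + 3*u + 3; d F_2 = (3) du + (0) dv
  For the z component: f_3(F) = -3*u^2 + 3*u*v + 3*u - 6*v^2 + 3; d F_3 = (-2*v) du + (-2*u - 4*v) dv
Combining and collecting du, dv coefficients:
  coeff of du: 6*u^2*v + 24*u^2 - 6*u*v^2 - 51*u*v + 27*u + 12*v^3 - 33*v + 9
  coeff of dv: 6*u^3 + 6*u^2*v - 33*u^2 - 12*u*v - 33*u + 24*v^3 - 12*v
F^* omega = (6*u^2*v + 24*u^2 - 6*u*v^2 - 51*u*v + 27*u + 12*v^3 - 33*v + 9) du + (6*u^3 + 6*u^2*v - 33*u^2 - 12*u*v - 33*u + 24*v^3 - 12*v) dv.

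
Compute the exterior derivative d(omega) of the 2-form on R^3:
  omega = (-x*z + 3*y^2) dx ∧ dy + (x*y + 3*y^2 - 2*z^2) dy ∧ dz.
d(omega) = (-x + y) dx ∧ dy ∧ dz

For a 2-form omega = sum_{i<j} g_{ij} dx_i ∧ dx_j, the exterior derivative is
  d(omega) = sum_{i<j} d(g_{ij}) ∧ dx_i ∧ dx_j = sum_{i<j, k} (∂g_{ij}/∂x_k) dx_k ∧ dx_i ∧ dx_j.
Expand each term, using dx_k ∧ dx_i ∧ dx_j = sgn(permutation) dx_{(a)} ∧ dx_{(b)} ∧ dx_{(c)} with (a < b < c) sorted:
  d(-x*z + 3*y^2) includes (∂/∂z)(-x*z + 3*y^2) dz = (-x) dz, which multiplied by dx ∧ dy gives (-x) dx ∧ dy ∧ dz
  d(x*y + 3*y^2 - 2*z^2) includes (∂/∂x)(x*y + 3*y^2 - 2*z^2) dx = (y) dx, which multiplied by dy ∧ dz gives (y) dx ∧ dy ∧ dz
Collecting like 3-forms: d(omega) = (-x + y) dx ∧ dy ∧ dz.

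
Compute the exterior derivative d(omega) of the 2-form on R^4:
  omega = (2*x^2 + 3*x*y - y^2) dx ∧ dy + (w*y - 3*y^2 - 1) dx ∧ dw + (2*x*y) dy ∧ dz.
d(omega) = (-w + 6*y) dx ∧ dy ∧ dw + (2*y) dx ∧ dy ∧ dz

For a 2-form omega = sum_{i<j} g_{ij} dx_i ∧ dx_j, the exterior derivative is
  d(omega) = sum_{i<j} d(g_{ij}) ∧ dx_i ∧ dx_j = sum_{i<j, k} (∂g_{ij}/∂x_k) dx_k ∧ dx_i ∧ dx_j.
Expand each term, using dx_k ∧ dx_i ∧ dx_j = sgn(permutation) dx_{(a)} ∧ dx_{(b)} ∧ dx_{(c)} with (a < b < c) sorted:
  d(w*y - 3*y^2 - 1) includes (∂/∂y)(w*y - 3*y^2 - 1) dy = (w - 6*y) dy, which multiplied by dx ∧ dw gives (-w + 6*y) dx ∧ dy ∧ dw
  d(2*x*y) includes (∂/∂x)(2*x*y) dx = (2*y) dx, which multiplied by dy ∧ dz gives (2*y) dx ∧ dy ∧ dz
Collecting like 3-forms: d(omega) = (-w + 6*y) dx ∧ dy ∧ dw + (2*y) dx ∧ dy ∧ dz.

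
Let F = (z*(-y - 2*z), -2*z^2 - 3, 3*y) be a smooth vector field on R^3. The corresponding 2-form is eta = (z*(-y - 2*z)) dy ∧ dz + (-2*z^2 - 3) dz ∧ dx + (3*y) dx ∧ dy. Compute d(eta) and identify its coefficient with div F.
d(eta) = (0) dx ∧ dy ∧ dz; div F = 0

For a 2-form in R^3 of the form above, applying d gives a 3-form with coefficient ∂P/∂x + ∂Q/∂y + ∂R/∂z:
  ∂P/∂x = 0
  ∂Q/∂y = 0
  ∂R/∂z = 0
Sum = 0, which is exactly div F.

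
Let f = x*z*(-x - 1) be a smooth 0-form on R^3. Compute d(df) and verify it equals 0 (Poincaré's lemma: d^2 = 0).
d(df) = 0

Step 1: df = sum_i (∂f/∂x_i) dx_i = (z*(-2*x - 1)) dx + (0) dy + (x*(-x - 1)) dz.
Step 2: Apply d again. Using the 1-form formula, the coefficient of dx ∧ dy in d(df) is ∂^2 f/∂x ∂y - ∂^2 f/∂y ∂x = (0) - (0) = 0 (equality of mixed partials for smooth f).
Similarly for dx ∧ dz and dy ∧ dz — all coefficients vanish. So d(df) = 0.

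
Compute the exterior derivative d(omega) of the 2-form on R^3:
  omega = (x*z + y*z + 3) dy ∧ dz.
d(omega) = (z) dx ∧ dy ∧ dz

For a 2-form omega = sum_{i<j} g_{ij} dx_i ∧ dx_j, the exterior derivative is
  d(omega) = sum_{i<j} d(g_{ij}) ∧ dx_i ∧ dx_j = sum_{i<j, k} (∂g_{ij}/∂x_k) dx_k ∧ dx_i ∧ dx_j.
Expand each term, using dx_k ∧ dx_i ∧ dx_j = sgn(permutation) dx_{(a)} ∧ dx_{(b)} ∧ dx_{(c)} with (a < b < c) sorted:
  d(x*z + y*z + 3) includes (∂/∂x)(x*z + y*z + 3) dx = (z) dx, which multiplied by dy ∧ dz gives (z) dx ∧ dy ∧ dz
Collecting like 3-forms: d(omega) = (z) dx ∧ dy ∧ dz.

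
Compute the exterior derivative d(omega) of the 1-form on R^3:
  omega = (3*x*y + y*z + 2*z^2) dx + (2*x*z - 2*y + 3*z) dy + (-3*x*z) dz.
d(omega) = (-3*x + z) dx ∧ dy + (-y - 7*z) dx ∧ dz + (-2*x - 3) dy ∧ dz

For a 1-form omega = sum_i f_i dx_i, the exterior derivative is
  d(omega) = sum_{i < j} (∂f_j/∂x_i - ∂f_i/∂x_j) dx_i ∧ dx_j.
  coefficient of dx ∧ dy: ∂f_2/∂x - ∂f_1/∂y = ∂(2*x*z - 2*y + 3*z)/∂x - ∂(3*x*y + y*z + 2*z^2)/∂y = -3*x + z
  coefficient of dx ∧ dz: ∂f_3/∂x - ∂f_1/∂z = ∂(-3*x*z)/∂x - ∂(3*x*y + y*z + 2*z^2)/∂z = -y - 7*z
  coefficient of dy ∧ dz: ∂f_3/∂y - ∂f_2/∂z = ∂(-3*x*z)/∂y - ∂(2*x*z - 2*y + 3*z)/∂z = -2*x - 3
Assembling: d(omega) = (-3*x + z) dx ∧ dy + (-y - 7*z) dx ∧ dz + (-2*x - 3) dy ∧ dz.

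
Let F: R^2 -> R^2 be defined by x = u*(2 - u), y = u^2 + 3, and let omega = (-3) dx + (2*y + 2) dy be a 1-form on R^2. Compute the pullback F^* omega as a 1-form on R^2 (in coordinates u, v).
F^* omega = (4*u^3 + 22*u - 6) du

Using F^*(f dg) = (f ∘ F) d(g ∘ F), substitute each coordinate x_i by F_i(u, v) in f_i, and replace dx_i by d F_i = (∂F_i/∂u) du + (∂F_i/∂v) dv.
  For the x component: f_1(F) = -3; d F_1 = (2 - 2*u) du + (0) dv
  For the y component: f_2(F) = 2*u^2 + 8; d F_2 = (2*u) du + (0) dv
Combining and collecting du, dv coefficients:
  coeff of du: 4*u^3 + 22*u - 6
  coeff of dv: 0
F^* omega = (4*u^3 + 22*u - 6) du.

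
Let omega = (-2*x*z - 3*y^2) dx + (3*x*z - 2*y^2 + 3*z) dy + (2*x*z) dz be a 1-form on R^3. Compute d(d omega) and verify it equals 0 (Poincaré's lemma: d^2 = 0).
d(d omega) = 0

Step 1: d omega = sum_{i<j} (∂f_j/∂x_i - ∂f_i/∂x_j) dx_i ∧ dx_j:
  coeff of dx ∧ dy: 6*y + 3*z
  coeff of dx ∧ dz: 2*x + 2*z
  coeff of dy ∧ dz: -3*x - 3
Step 2: Apply d again to each 2-form coefficient. The only possible 3-form in R^3 is dx ∧ dy ∧ dz, with coefficient
  ∂(coeff of dy∧dz)/∂x - ∂(coeff of dx∧dz)/∂y + ∂(coeff of dx∧dy)/∂z
  = ∂/∂x (-3*x - 3) - ∂/∂y (2*x + 2*z) + ∂/∂z (6*y + 3*z).
Each of these terms simplifies to sums of mixed partials that cancel in pairs. The result is 0 (by equality of mixed partials for smooth functions — Schwarz / Clairaut).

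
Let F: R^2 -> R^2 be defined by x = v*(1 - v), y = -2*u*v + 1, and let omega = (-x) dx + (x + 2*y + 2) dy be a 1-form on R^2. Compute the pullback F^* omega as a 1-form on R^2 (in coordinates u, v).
F^* omega = (2*v*(4*u*v + v^2 - v - 4)) du + (8*u^2*v + 2*u*v^2 - 2*u*v - 8*u - 2*v^3 + 3*v^2 - v) dv

Using F^*(f dg) = (f ∘ F) d(g ∘ F), substitute each coordinate x_i by F_i(u, v) in f_i, and replace dx_i by d F_i = (∂F_i/∂u) du + (∂F_i/∂v) dv.
  For the x component: f_1(F) = v*(v - 1); d F_1 = (0) du + (1 - 2*v) dv
  For the y component: f_2(F) = -4*u*v - v^2 + v + 4; d F_2 = (-2*v) du + (-2*u) dv
Combining and collecting du, dv coefficients:
  coeff of du: 2*v*(4*u*v + v^2 - v - 4)
  coeff of dv: 8*u^2*v + 2*u*v^2 - 2*u*v - 8*u - 2*v^3 + 3*v^2 - v
F^* omega = (2*v*(4*u*v + v^2 - v - 4)) du + (8*u^2*v + 2*u*v^2 - 2*u*v - 8*u - 2*v^3 + 3*v^2 - v) dv.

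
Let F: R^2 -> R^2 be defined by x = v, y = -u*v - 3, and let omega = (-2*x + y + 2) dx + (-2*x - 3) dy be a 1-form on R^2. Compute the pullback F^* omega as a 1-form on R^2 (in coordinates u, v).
F^* omega = (v*(2*v + 3)) du + (u*v + 3*u - 2*v - 1) dv

Using F^*(f dg) = (f ∘ F) d(g ∘ F), substitute each coordinate x_i by F_i(u, v) in f_i, and replace dx_i by d F_i = (∂F_i/∂u) du + (∂F_i/∂v) dv.
  For the x component: f_1(F) = -u*v - 2*v - 1; d F_1 = (0) du + (1) dv
  For the y component: f_2(F) = -2*v - 3; d F_2 = (-v) du + (-u) dv
Combining and collecting du, dv coefficients:
  coeff of du: v*(2*v + 3)
  coeff of dv: u*v + 3*u - 2*v - 1
F^* omega = (v*(2*v + 3)) du + (u*v + 3*u - 2*v - 1) dv.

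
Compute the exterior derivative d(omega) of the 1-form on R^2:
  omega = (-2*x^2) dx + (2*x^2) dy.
d(omega) = (4*x) dx ∧ dy

For a 1-form omega = sum_i f_i dx_i, the exterior derivative is
  d(omega) = sum_{i < j} (∂f_j/∂x_i - ∂f_i/∂x_j) dx_i ∧ dx_j.
  coefficient of dx ∧ dy: ∂f_2/∂x - ∂f_1/∂y = ∂(2*x^2)/∂x - ∂(-2*x^2)/∂y = 4*x
Assembling: d(omega) = (4*x) dx ∧ dy.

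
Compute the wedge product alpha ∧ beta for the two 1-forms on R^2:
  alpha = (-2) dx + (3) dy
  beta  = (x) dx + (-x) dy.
alpha ∧ beta = (-x) dx ∧ dy

Distribute the wedge, using dx_i ∧ dx_j = -dx_j ∧ dx_i and dx_i ∧ dx_i = 0. For each pair (i, j) with i < j, the coefficient of dx_i ∧ dx_j in alpha ∧ beta is (alpha_i * beta_j - alpha_j * beta_i). Collecting: alpha ∧ beta = (-x) dx ∧ dy.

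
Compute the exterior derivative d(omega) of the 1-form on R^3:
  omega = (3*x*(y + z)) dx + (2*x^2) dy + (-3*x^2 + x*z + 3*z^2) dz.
d(omega) = (x) dx ∧ dy + (-9*x + z) dx ∧ dz

For a 1-form omega = sum_i f_i dx_i, the exterior derivative is
  d(omega) = sum_{i < j} (∂f_j/∂x_i - ∂f_i/∂x_j) dx_i ∧ dx_j.
  coefficient of dx ∧ dy: ∂f_2/∂x - ∂f_1/∂y = ∂(2*x^2)/∂x - ∂(3*x*(y + z))/∂y = x
  coefficient of dx ∧ dz: ∂f_3/∂x - ∂f_1/∂z = ∂(-3*x^2 + x*z + 3*z^2)/∂x - ∂(3*x*(y + z))/∂z = -9*x + z
Assembling: d(omega) = (x) dx ∧ dy + (-9*x + z) dx ∧ dz.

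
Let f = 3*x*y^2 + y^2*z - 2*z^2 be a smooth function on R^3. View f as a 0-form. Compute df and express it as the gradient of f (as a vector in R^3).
df = (3*y^2) dx + (2*y*(3*x + z)) dy + (y^2 - 4*z) dz; grad f = (3*y^2, 2*y*(3*x + z), y^2 - 4*z)

For a 0-form f, d f = (∂f/∂x) dx + (∂f/∂y) dy + (∂f/∂z) dz. The components of the vector representation are exactly the entries of grad f in Cartesian coordinates:
  ∂f/∂x = 3*y^2
  ∂f/∂y = 2*y*(3*x + z)
  ∂f/∂z = y^2 - 4*z.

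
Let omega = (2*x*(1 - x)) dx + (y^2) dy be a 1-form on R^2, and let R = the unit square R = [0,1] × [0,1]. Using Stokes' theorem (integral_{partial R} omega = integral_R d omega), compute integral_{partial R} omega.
integral_(partial R) omega = 0

Stokes: integral_partial_R omega = integral_R d omega with d omega = (∂Q/∂x - ∂P/∂y) dx ∧ dy.
  ∂Q/∂x = 0
  ∂P/∂y = 0
  integrand = ∂Q/∂x - ∂P/∂y = 0.
Integrating over R: integral_0^1 integral_0^1 (0) dx dy = 0.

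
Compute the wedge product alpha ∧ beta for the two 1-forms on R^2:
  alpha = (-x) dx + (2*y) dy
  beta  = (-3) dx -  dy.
alpha ∧ beta = (x + 6*y) dx ∧ dy

Distribute the wedge, using dx_i ∧ dx_j = -dx_j ∧ dx_i and dx_i ∧ dx_i = 0. For each pair (i, j) with i < j, the coefficient of dx_i ∧ dx_j in alpha ∧ beta is (alpha_i * beta_j - alpha_j * beta_i). Collecting: alpha ∧ beta = (x + 6*y) dx ∧ dy.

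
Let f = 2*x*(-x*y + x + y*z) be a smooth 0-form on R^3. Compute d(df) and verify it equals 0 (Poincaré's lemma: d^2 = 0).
d(df) = 0

Step 1: df = sum_i (∂f/∂x_i) dx_i = (-4*x*y + 4*x + 2*y*z) dx + (2*x*(-x + z)) dy + (2*x*y) dz.
Step 2: Apply d again. Using the 1-form formula, the coefficient of dx ∧ dy in d(df) is ∂^2 f/∂x ∂y - ∂^2 f/∂y ∂x = (-4*x + 2*z) - (-4*x + 2*z) = 0 (equality of mixed partials for smooth f).
Similarly for dx ∧ dz and dy ∧ dz — all coefficients vanish. So d(df) = 0.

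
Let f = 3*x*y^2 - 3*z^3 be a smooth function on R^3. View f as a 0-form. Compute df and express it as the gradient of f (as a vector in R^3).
df = (3*y^2) dx + (6*x*y) dy + (-9*z^2) dz; grad f = (3*y^2, 6*x*y, -9*z^2)

For a 0-form f, d f = (∂f/∂x) dx + (∂f/∂y) dy + (∂f/∂z) dz. The components of the vector representation are exactly the entries of grad f in Cartesian coordinates:
  ∂f/∂x = 3*y^2
  ∂f/∂y = 6*x*y
  ∂f/∂z = -9*z^2.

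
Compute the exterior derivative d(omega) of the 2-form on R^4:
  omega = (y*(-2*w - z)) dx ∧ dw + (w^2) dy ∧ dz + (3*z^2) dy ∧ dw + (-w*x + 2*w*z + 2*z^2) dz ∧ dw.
d(omega) = (2*w + z) dx ∧ dy ∧ dw + (-w + y) dx ∧ dz ∧ dw + (2*w - 6*z) dy ∧ dz ∧ dw

For a 2-form omega = sum_{i<j} g_{ij} dx_i ∧ dx_j, the exterior derivative is
  d(omega) = sum_{i<j} d(g_{ij}) ∧ dx_i ∧ dx_j = sum_{i<j, k} (∂g_{ij}/∂x_k) dx_k ∧ dx_i ∧ dx_j.
Expand each term, using dx_k ∧ dx_i ∧ dx_j = sgn(permutation) dx_{(a)} ∧ dx_{(b)} ∧ dx_{(c)} with (a < b < c) sorted:
  d(y*(-2*w - z)) includes (∂/∂y)(y*(-2*w - z)) dy = (-2*w - z) dy, which multiplied by dx ∧ dw gives (2*w + z) dx ∧ dy ∧ dw
  d(y*(-2*w - z)) includes (∂/∂z)(y*(-2*w - z)) dz = (-y) dz, which multiplied by dx ∧ dw gives (y) dx ∧ dz ∧ dw
  d(w^2) includes (∂/∂w)(w^2) dw = (2*w) dw, which multiplied by dy ∧ dz gives (2*w) dy ∧ dz ∧ dw
  d(3*z^2) includes (∂/∂z)(3*z^2) dz = (6*z) dz, which multiplied by dy ∧ dw gives (-6*z) dy ∧ dz ∧ dw
  d(-w*x + 2*w*z + 2*z^2) includes (∂/∂x)(-w*x + 2*w*z + 2*z^2) dx = (-w) dx, which multiplied by dz ∧ dw gives (-w) dx ∧ dz ∧ dw
Collecting like 3-forms: d(omega) = (2*w + z) dx ∧ dy ∧ dw + (-w + y) dx ∧ dz ∧ dw + (2*w - 6*z) dy ∧ dz ∧ dw.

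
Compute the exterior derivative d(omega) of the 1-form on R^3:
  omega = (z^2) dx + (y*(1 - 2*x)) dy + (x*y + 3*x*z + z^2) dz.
d(omega) = (-2*y) dx ∧ dy + (y + z) dx ∧ dz + (x) dy ∧ dz

For a 1-form omega = sum_i f_i dx_i, the exterior derivative is
  d(omega) = sum_{i < j} (∂f_j/∂x_i - ∂f_i/∂x_j) dx_i ∧ dx_j.
  coefficient of dx ∧ dy: ∂f_2/∂x - ∂f_1/∂y = ∂(y*(1 - 2*x))/∂x - ∂(z^2)/∂y = -2*y
  coefficient of dx ∧ dz: ∂f_3/∂x - ∂f_1/∂z = ∂(x*y + 3*x*z + z^2)/∂x - ∂(z^2)/∂z = y + z
  coefficient of dy ∧ dz: ∂f_3/∂y - ∂f_2/∂z = ∂(x*y + 3*x*z + z^2)/∂y - ∂(y*(1 - 2*x))/∂z = x
Assembling: d(omega) = (-2*y) dx ∧ dy + (y + z) dx ∧ dz + (x) dy ∧ dz.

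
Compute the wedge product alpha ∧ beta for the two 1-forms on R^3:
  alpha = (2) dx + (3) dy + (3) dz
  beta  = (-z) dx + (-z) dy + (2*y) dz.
alpha ∧ beta = (z) dx ∧ dy + (4*y + 3*z) dx ∧ dz + (6*y + 3*z) dy ∧ dz

Distribute the wedge, using dx_i ∧ dx_j = -dx_j ∧ dx_i and dx_i ∧ dx_i = 0. For each pair (i, j) with i < j, the coefficient of dx_i ∧ dx_j in alpha ∧ beta is (alpha_i * beta_j - alpha_j * beta_i). Collecting: alpha ∧ beta = (z) dx ∧ dy + (4*y + 3*z) dx ∧ dz + (6*y + 3*z) dy ∧ dz.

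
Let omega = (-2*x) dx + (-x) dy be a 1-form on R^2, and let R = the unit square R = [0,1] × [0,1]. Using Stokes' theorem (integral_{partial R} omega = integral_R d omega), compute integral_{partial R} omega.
integral_(partial R) omega = -1

Stokes: integral_partial_R omega = integral_R d omega with d omega = (∂Q/∂x - ∂P/∂y) dx ∧ dy.
  ∂Q/∂x = -1
  ∂P/∂y = 0
  integrand = ∂Q/∂x - ∂P/∂y = -1.
Integrating over R: integral_0^1 integral_0^1 (-1) dx dy = -1.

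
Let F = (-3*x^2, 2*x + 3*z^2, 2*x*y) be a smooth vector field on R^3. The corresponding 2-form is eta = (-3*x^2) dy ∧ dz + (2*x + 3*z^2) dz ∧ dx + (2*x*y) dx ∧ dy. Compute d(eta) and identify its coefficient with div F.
d(eta) = (-6*x) dx ∧ dy ∧ dz; div F = -6*x

For a 2-form in R^3 of the form above, applying d gives a 3-form with coefficient ∂P/∂x + ∂Q/∂y + ∂R/∂z:
  ∂P/∂x = -6*x
  ∂Q/∂y = 0
  ∂R/∂z = 0
Sum = -6*x, which is exactly div F.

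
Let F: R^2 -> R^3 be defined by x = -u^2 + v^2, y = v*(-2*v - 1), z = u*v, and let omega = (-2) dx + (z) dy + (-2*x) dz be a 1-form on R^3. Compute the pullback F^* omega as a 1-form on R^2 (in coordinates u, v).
F^* omega = (2*u^2*v + 4*u - 2*v^3) du + (2*u^3 - 6*u*v^2 - u*v - 4*v) dv

Using F^*(f dg) = (f ∘ F) d(g ∘ F), substitute each coordinate x_i by F_i(u, v) in f_i, and replace dx_i by d F_i = (∂F_i/∂u) du + (∂F_i/∂v) dv.
  For the x component: f_1(F) = -2; d F_1 = (-2*u) du + (2*v) dv
  For the y component: f_2(F) = u*v; d F_2 = (0) du + (-4*v - 1) dv
  For the z component: f_3(F) = 2*u^2 - 2*v^2; d F_3 = (v) du + (u) dv
Combining and collecting du, dv coefficients:
  coeff of du: 2*u^2*v + 4*u - 2*v^3
  coeff of dv: 2*u^3 - 6*u*v^2 - u*v - 4*v
F^* omega = (2*u^2*v + 4*u - 2*v^3) du + (2*u^3 - 6*u*v^2 - u*v - 4*v) dv.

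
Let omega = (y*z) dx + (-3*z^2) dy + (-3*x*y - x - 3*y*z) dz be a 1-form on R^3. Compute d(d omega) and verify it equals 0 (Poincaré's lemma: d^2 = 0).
d(d omega) = 0

Step 1: d omega = sum_{i<j} (∂f_j/∂x_i - ∂f_i/∂x_j) dx_i ∧ dx_j:
  coeff of dx ∧ dy: -z
  coeff of dx ∧ dz: -4*y - 1
  coeff of dy ∧ dz: -3*x + 3*z
Step 2: Apply d again to each 2-form coefficient. The only possible 3-form in R^3 is dx ∧ dy ∧ dz, with coefficient
  ∂(coeff of dy∧dz)/∂x - ∂(coeff of dx∧dz)/∂y + ∂(coeff of dx∧dy)/∂z
  = ∂/∂x (-3*x + 3*z) - ∂/∂y (-4*y - 1) + ∂/∂z (-z).
Each of these terms simplifies to sums of mixed partials that cancel in pairs. The result is 0 (by equality of mixed partials for smooth functions — Schwarz / Clairaut).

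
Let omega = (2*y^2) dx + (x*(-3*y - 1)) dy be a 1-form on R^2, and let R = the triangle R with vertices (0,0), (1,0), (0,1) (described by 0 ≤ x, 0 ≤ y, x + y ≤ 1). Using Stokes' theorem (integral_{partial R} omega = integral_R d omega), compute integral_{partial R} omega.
integral_(partial R) omega = -5/3

Stokes: integral_partial_R omega = integral_R d omega with d omega = (∂Q/∂x - ∂P/∂y) dx ∧ dy.
  ∂Q/∂x = -3*y - 1
  ∂P/∂y = 4*y
  integrand = ∂Q/∂x - ∂P/∂y = -7*y - 1.
Integrating over R: integral_0^1 integral_0^{1-x} (-7*y - 1) dy dx = -5/3.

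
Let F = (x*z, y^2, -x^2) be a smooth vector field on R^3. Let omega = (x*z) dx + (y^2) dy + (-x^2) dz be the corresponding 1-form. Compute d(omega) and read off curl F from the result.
d(omega) = (0) dy ∧ dz + (3*x) dz ∧ dx + (0) dx ∧ dy; curl F = (0, 3*x, 0)

d omega = sum_{i<j} (∂f_j/∂x_i - ∂f_i/∂x_j) dx_i ∧ dx_j. Under the identification (dy ∧ dz, dz ∧ dx, dx ∧ dy) ↔ (e_x, e_y, e_z), the coefficients are exactly the components of curl F. Compute:
  ∂R/∂y - ∂Q/∂z = (0) - (0) = 0
  ∂P/∂z - ∂R/∂x = (x) - (-2*x) = 3*x
  ∂Q/∂x - ∂P/∂y = (0) - (0) = 0.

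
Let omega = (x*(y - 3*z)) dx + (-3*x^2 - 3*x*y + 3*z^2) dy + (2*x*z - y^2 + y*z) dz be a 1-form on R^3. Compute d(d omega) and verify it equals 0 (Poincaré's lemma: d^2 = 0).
d(d omega) = 0

Step 1: d omega = sum_{i<j} (∂f_j/∂x_i - ∂f_i/∂x_j) dx_i ∧ dx_j:
  coeff of dx ∧ dy: -7*x - 3*y
  coeff of dx ∧ dz: 3*x + 2*z
  coeff of dy ∧ dz: -2*y - 5*z
Step 2: Apply d again to each 2-form coefficient. The only possible 3-form in R^3 is dx ∧ dy ∧ dz, with coefficient
  ∂(coeff of dy∧dz)/∂x - ∂(coeff of dx∧dz)/∂y + ∂(coeff of dx∧dy)/∂z
  = ∂/∂x (-2*y - 5*z) - ∂/∂y (3*x + 2*z) + ∂/∂z (-7*x - 3*y).
Each of these terms simplifies to sums of mixed partials that cancel in pairs. The result is 0 (by equality of mixed partials for smooth functions — Schwarz / Clairaut).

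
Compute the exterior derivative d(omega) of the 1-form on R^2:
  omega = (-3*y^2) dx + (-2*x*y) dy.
d(omega) = (4*y) dx ∧ dy

For a 1-form omega = sum_i f_i dx_i, the exterior derivative is
  d(omega) = sum_{i < j} (∂f_j/∂x_i - ∂f_i/∂x_j) dx_i ∧ dx_j.
  coefficient of dx ∧ dy: ∂f_2/∂x - ∂f_1/∂y = ∂(-2*x*y)/∂x - ∂(-3*y^2)/∂y = 4*y
Assembling: d(omega) = (4*y) dx ∧ dy.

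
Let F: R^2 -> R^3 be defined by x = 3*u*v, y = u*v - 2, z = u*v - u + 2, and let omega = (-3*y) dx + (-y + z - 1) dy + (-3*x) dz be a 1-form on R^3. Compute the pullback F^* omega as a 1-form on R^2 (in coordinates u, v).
F^* omega = (v*(-18*u*v + 8*u + 21)) du + (u*(-18*u*v - u + 21)) dv

Using F^*(f dg) = (f ∘ F) d(g ∘ F), substitute each coordinate x_i by F_i(u, v) in f_i, and replace dx_i by d F_i = (∂F_i/∂u) du + (∂F_i/∂v) dv.
  For the x component: f_1(F) = -3*u*v + 6; d F_1 = (3*v) du + (3*u) dv
  For the y component: f_2(F) = 3 - u; d F_2 = (v) du + (u) dv
  For the z component: f_3(F) = -9*u*v; d F_3 = (v - 1) du + (u) dv
Combining and collecting du, dv coefficients:
  coeff of du: v*(-18*u*v + 8*u + 21)
  coeff of dv: u*(-18*u*v - u + 21)
F^* omega = (v*(-18*u*v + 8*u + 21)) du + (u*(-18*u*v - u + 21)) dv.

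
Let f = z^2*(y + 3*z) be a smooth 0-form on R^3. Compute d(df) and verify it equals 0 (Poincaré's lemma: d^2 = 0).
d(df) = 0

Step 1: df = sum_i (∂f/∂x_i) dx_i = (0) dx + (z^2) dy + (z*(2*y + 9*z)) dz.
Step 2: Apply d again. Using the 1-form formula, the coefficient of dx ∧ dy in d(df) is ∂^2 f/∂x ∂y - ∂^2 f/∂y ∂x = (0) - (0) = 0 (equality of mixed partials for smooth f).
Similarly for dx ∧ dz and dy ∧ dz — all coefficients vanish. So d(df) = 0.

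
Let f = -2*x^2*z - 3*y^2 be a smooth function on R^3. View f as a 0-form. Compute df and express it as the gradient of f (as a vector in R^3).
df = (-4*x*z) dx + (-6*y) dy + (-2*x^2) dz; grad f = (-4*x*z, -6*y, -2*x^2)

For a 0-form f, d f = (∂f/∂x) dx + (∂f/∂y) dy + (∂f/∂z) dz. The components of the vector representation are exactly the entries of grad f in Cartesian coordinates:
  ∂f/∂x = -4*x*z
  ∂f/∂y = -6*y
  ∂f/∂z = -2*x^2.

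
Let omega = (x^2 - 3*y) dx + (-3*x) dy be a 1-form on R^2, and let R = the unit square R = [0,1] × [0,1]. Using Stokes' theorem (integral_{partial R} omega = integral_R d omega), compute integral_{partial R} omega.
integral_(partial R) omega = 0

Stokes: integral_partial_R omega = integral_R d omega with d omega = (∂Q/∂x - ∂P/∂y) dx ∧ dy.
  ∂Q/∂x = -3
  ∂P/∂y = -3
  integrand = ∂Q/∂x - ∂P/∂y = 0.
Integrating over R: integral_0^1 integral_0^1 (0) dx dy = 0.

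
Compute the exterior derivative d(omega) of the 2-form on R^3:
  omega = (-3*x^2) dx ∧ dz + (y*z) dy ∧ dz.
d(omega) = 0

For a 2-form omega = sum_{i<j} g_{ij} dx_i ∧ dx_j, the exterior derivative is
  d(omega) = sum_{i<j} d(g_{ij}) ∧ dx_i ∧ dx_j = sum_{i<j, k} (∂g_{ij}/∂x_k) dx_k ∧ dx_i ∧ dx_j.
Expand each term, using dx_k ∧ dx_i ∧ dx_j = sgn(permutation) dx_{(a)} ∧ dx_{(b)} ∧ dx_{(c)} with (a < b < c) sorted:

Collecting like 3-forms: d(omega) = 0.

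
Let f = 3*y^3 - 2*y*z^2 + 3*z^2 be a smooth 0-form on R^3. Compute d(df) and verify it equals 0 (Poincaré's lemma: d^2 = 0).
d(df) = 0

Step 1: df = sum_i (∂f/∂x_i) dx_i = (0) dx + (9*y^2 - 2*z^2) dy + (2*z*(3 - 2*y)) dz.
Step 2: Apply d again. Using the 1-form formula, the coefficient of dx ∧ dy in d(df) is ∂^2 f/∂x ∂y - ∂^2 f/∂y ∂x = (0) - (0) = 0 (equality of mixed partials for smooth f).
Similarly for dx ∧ dz and dy ∧ dz — all coefficients vanish. So d(df) = 0.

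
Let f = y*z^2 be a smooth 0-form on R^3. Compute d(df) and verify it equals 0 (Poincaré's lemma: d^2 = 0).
d(df) = 0

Step 1: df = sum_i (∂f/∂x_i) dx_i = (0) dx + (z^2) dy + (2*y*z) dz.
Step 2: Apply d again. Using the 1-form formula, the coefficient of dx ∧ dy in d(df) is ∂^2 f/∂x ∂y - ∂^2 f/∂y ∂x = (0) - (0) = 0 (equality of mixed partials for smooth f).
Similarly for dx ∧ dz and dy ∧ dz — all coefficients vanish. So d(df) = 0.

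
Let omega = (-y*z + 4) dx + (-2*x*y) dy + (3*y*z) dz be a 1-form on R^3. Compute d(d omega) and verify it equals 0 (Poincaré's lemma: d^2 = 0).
d(d omega) = 0

Step 1: d omega = sum_{i<j} (∂f_j/∂x_i - ∂f_i/∂x_j) dx_i ∧ dx_j:
  coeff of dx ∧ dy: -2*y + z
  coeff of dx ∧ dz: y
  coeff of dy ∧ dz: 3*z
Step 2: Apply d again to each 2-form coefficient. The only possible 3-form in R^3 is dx ∧ dy ∧ dz, with coefficient
  ∂(coeff of dy∧dz)/∂x - ∂(coeff of dx∧dz)/∂y + ∂(coeff of dx∧dy)/∂z
  = ∂/∂x (3*z) - ∂/∂y (y) + ∂/∂z (-2*y + z).
Each of these terms simplifies to sums of mixed partials that cancel in pairs. The result is 0 (by equality of mixed partials for smooth functions — Schwarz / Clairaut).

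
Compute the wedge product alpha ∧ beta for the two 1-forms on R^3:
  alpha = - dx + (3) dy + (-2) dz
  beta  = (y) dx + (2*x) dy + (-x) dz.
alpha ∧ beta = (-2*x - 3*y) dx ∧ dy + (x + 2*y) dx ∧ dz + (x) dy ∧ dz

Distribute the wedge, using dx_i ∧ dx_j = -dx_j ∧ dx_i and dx_i ∧ dx_i = 0. For each pair (i, j) with i < j, the coefficient of dx_i ∧ dx_j in alpha ∧ beta is (alpha_i * beta_j - alpha_j * beta_i). Collecting: alpha ∧ beta = (-2*x - 3*y) dx ∧ dy + (x + 2*y) dx ∧ dz + (x) dy ∧ dz.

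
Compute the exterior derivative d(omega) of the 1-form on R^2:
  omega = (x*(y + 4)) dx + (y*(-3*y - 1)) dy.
d(omega) = (-x) dx ∧ dy

For a 1-form omega = sum_i f_i dx_i, the exterior derivative is
  d(omega) = sum_{i < j} (∂f_j/∂x_i - ∂f_i/∂x_j) dx_i ∧ dx_j.
  coefficient of dx ∧ dy: ∂f_2/∂x - ∂f_1/∂y = ∂(y*(-3*y - 1))/∂x - ∂(x*(y + 4))/∂y = -x
Assembling: d(omega) = (-x) dx ∧ dy.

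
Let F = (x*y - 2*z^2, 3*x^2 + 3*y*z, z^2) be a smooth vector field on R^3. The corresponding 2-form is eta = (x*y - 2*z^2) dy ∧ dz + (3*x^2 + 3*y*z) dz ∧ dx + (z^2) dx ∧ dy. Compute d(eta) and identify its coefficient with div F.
d(eta) = (y + 5*z) dx ∧ dy ∧ dz; div F = y + 5*z

For a 2-form in R^3 of the form above, applying d gives a 3-form with coefficient ∂P/∂x + ∂Q/∂y + ∂R/∂z:
  ∂P/∂x = y
  ∂Q/∂y = 3*z
  ∂R/∂z = 2*z
Sum = y + 5*z, which is exactly div F.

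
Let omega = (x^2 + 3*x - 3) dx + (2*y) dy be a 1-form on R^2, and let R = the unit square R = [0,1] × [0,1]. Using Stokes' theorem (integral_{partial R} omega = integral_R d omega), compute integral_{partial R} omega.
integral_(partial R) omega = 0

Stokes: integral_partial_R omega = integral_R d omega with d omega = (∂Q/∂x - ∂P/∂y) dx ∧ dy.
  ∂Q/∂x = 0
  ∂P/∂y = 0
  integrand = ∂Q/∂x - ∂P/∂y = 0.
Integrating over R: integral_0^1 integral_0^1 (0) dx dy = 0.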